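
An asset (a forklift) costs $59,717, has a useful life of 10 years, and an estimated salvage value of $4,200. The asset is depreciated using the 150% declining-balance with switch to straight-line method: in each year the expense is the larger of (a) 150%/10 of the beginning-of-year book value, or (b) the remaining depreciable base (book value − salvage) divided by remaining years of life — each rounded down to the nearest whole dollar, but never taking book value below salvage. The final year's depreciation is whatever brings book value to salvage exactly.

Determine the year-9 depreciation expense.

Depreciable base = $59,717 − $4,200 = $55,517.
Year 1: DB = ⌊$59,717 × 150%/10⌋ = $8,957; SL = ⌊$55,517/10⌋ = $5,551 → take DB $8,957. Book value $50,760.
Year 2: DB = ⌊$50,760 × 150%/10⌋ = $7,614; SL = ⌊$46,560/9⌋ = $5,173 → take DB $7,614. Book value $43,146.
Year 3: DB = ⌊$43,146 × 150%/10⌋ = $6,471; SL = ⌊$38,946/8⌋ = $4,868 → take DB $6,471. Book value $36,675.
Year 4: DB = ⌊$36,675 × 150%/10⌋ = $5,501; SL = ⌊$32,475/7⌋ = $4,639 → take DB $5,501. Book value $31,174.
Year 5: DB = ⌊$31,174 × 150%/10⌋ = $4,676; SL = ⌊$26,974/6⌋ = $4,495 → take DB $4,676. Book value $26,498.
Year 6: DB = ⌊$26,498 × 150%/10⌋ = $3,974; SL = ⌊$22,298/5⌋ = $4,459 → take SL $4,459. Book value $22,039.
Year 7: DB = ⌊$22,039 × 150%/10⌋ = $3,305; SL = ⌊$17,839/4⌋ = $4,459 → take SL $4,459. Book value $17,580.
Year 8: DB = ⌊$17,580 × 150%/10⌋ = $2,637; SL = ⌊$13,380/3⌋ = $4,460 → take SL $4,460. Book value $13,120.
Year 9: DB = ⌊$13,120 × 150%/10⌋ = $1,968; SL = ⌊$8,920/2⌋ = $4,460 → take SL $4,460. Book value $8,660.

$4,460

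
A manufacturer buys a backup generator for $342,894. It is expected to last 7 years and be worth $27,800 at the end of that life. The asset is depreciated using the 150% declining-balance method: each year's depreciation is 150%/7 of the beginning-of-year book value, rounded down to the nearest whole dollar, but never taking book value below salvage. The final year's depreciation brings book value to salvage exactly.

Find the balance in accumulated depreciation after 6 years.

$262,216

Depreciable base = $342,894 − $27,800 = $315,094.
Year 1: ⌊$342,894 × 150%/7⌋ = $73,477. Book value $269,417.
Year 2: ⌊$269,417 × 150%/7⌋ = $57,732. Book value $211,685.
Year 3: ⌊$211,685 × 150%/7⌋ = $45,361. Book value $166,324.
Year 4: ⌊$166,324 × 150%/7⌋ = $35,640. Book value $130,684.
Year 5: ⌊$130,684 × 150%/7⌋ = $28,003. Book value $102,681.
Year 6: ⌊$102,681 × 150%/7⌋ = $22,003. Book value $80,678.
Accumulated through year 6 = $342,894 − $80,678 = $262,216.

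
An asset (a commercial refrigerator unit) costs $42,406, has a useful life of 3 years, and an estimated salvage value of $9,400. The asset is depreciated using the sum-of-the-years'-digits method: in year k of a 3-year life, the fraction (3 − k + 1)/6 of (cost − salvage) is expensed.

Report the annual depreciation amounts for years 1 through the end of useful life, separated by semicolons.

$16,503; $11,002; $5,501

Depreciable base = $42,406 − $9,400 = $33,006.
Sum of the years' digits = 3+2+1 = 6.
Year 1: $33,006 × 3/6 = $16,503. Book value $25,903.
Year 2: $33,006 × 2/6 = $11,002. Book value $14,901.
Year 3: $33,006 × 1/6 = $5,501. Book value $9,400.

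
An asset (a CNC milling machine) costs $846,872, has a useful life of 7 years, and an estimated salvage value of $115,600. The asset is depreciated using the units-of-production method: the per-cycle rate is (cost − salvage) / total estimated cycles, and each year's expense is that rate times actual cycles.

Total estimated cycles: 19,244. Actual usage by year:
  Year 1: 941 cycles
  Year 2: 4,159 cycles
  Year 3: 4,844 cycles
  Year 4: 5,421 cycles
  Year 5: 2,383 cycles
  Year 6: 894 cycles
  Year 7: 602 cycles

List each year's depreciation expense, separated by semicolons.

$35,758; $158,042; $184,072; $205,998; $90,554; $33,972; $22,876

Depreciable base = $846,872 − $115,600 = $731,272.
Rate = $731,272 / 19,244 cycles = $38 per cycle.
Year 1: 941 × $38 = $35,758. Book value $811,114.
Year 2: 4,159 × $38 = $158,042. Book value $653,072.
Year 3: 4,844 × $38 = $184,072. Book value $469,000.
Year 4: 5,421 × $38 = $205,998. Book value $263,002.
Year 5: 2,383 × $38 = $90,554. Book value $172,448.
Year 6: 894 × $38 = $33,972. Book value $138,476.
Year 7: 602 × $38 = $22,876. Book value $115,600.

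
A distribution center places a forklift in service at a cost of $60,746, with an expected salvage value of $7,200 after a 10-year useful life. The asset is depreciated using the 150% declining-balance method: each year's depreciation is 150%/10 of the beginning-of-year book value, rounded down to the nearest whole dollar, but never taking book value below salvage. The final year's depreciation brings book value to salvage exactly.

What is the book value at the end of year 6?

Depreciable base = $60,746 − $7,200 = $53,546.
Year 1: ⌊$60,746 × 150%/10⌋ = $9,111. Book value $51,635.
Year 2: ⌊$51,635 × 150%/10⌋ = $7,745. Book value $43,890.
Year 3: ⌊$43,890 × 150%/10⌋ = $6,583. Book value $37,307.
Year 4: ⌊$37,307 × 150%/10⌋ = $5,596. Book value $31,711.
Year 5: ⌊$31,711 × 150%/10⌋ = $4,756. Book value $26,955.
Year 6: ⌊$26,955 × 150%/10⌋ = $4,043. Book value $22,912.

$22,912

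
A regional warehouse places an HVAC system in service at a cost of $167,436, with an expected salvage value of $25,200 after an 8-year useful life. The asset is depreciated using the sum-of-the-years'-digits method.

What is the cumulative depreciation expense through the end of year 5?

Depreciable base = $167,436 − $25,200 = $142,236.
Sum of the years' digits = 8+7+6+5+4+3+2+1 = 36.
Year 1: $142,236 × 8/36 = $31,608. Book value $135,828.
Year 2: $142,236 × 7/36 = $27,657. Book value $108,171.
Year 3: $142,236 × 6/36 = $23,706. Book value $84,465.
Year 4: $142,236 × 5/36 = $19,755. Book value $64,710.
Year 5: $142,236 × 4/36 = $15,804. Book value $48,906.
Accumulated through year 5 = $167,436 − $48,906 = $118,530.

$118,530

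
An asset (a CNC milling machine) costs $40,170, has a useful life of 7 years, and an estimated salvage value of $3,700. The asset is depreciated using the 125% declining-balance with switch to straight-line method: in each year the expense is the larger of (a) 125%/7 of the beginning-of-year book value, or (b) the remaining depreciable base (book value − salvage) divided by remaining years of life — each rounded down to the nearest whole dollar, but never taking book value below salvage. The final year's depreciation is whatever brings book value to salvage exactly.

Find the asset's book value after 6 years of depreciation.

$8,342

Depreciable base = $40,170 − $3,700 = $36,470.
Year 1: DB = ⌊$40,170 × 125%/7⌋ = $7,173; SL = ⌊$36,470/7⌋ = $5,210 → take DB $7,173. Book value $32,997.
Year 2: DB = ⌊$32,997 × 125%/7⌋ = $5,892; SL = ⌊$29,297/6⌋ = $4,882 → take DB $5,892. Book value $27,105.
Year 3: DB = ⌊$27,105 × 125%/7⌋ = $4,840; SL = ⌊$23,405/5⌋ = $4,681 → take DB $4,840. Book value $22,265.
Year 4: DB = ⌊$22,265 × 125%/7⌋ = $3,975; SL = ⌊$18,565/4⌋ = $4,641 → take SL $4,641. Book value $17,624.
Year 5: DB = ⌊$17,624 × 125%/7⌋ = $3,147; SL = ⌊$13,924/3⌋ = $4,641 → take SL $4,641. Book value $12,983.
Year 6: DB = ⌊$12,983 × 125%/7⌋ = $2,318; SL = ⌊$9,283/2⌋ = $4,641 → take SL $4,641. Book value $8,342.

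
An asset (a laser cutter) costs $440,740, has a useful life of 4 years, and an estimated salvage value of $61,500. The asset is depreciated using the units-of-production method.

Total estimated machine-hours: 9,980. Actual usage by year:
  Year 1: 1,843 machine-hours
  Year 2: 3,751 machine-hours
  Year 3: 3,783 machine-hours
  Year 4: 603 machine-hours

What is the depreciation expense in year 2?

Depreciable base = $440,740 − $61,500 = $379,240.
Rate = $379,240 / 9,980 machine-hours = $38 per machine-hour.
Year 1: 1,843 × $38 = $70,034. Book value $370,706.
Year 2: 3,751 × $38 = $142,538. Book value $228,168.

$142,538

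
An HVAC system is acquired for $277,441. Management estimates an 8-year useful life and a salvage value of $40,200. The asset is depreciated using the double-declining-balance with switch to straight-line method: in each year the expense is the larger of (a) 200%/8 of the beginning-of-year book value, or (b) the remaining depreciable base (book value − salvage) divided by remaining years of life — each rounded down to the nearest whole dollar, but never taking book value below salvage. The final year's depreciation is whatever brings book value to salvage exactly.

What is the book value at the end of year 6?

$49,380

Depreciable base = $277,441 − $40,200 = $237,241.
Year 1: DB = ⌊$277,441 × 200%/8⌋ = $69,360; SL = ⌊$237,241/8⌋ = $29,655 → take DB $69,360. Book value $208,081.
Year 2: DB = ⌊$208,081 × 200%/8⌋ = $52,020; SL = ⌊$167,881/7⌋ = $23,983 → take DB $52,020. Book value $156,061.
Year 3: DB = ⌊$156,061 × 200%/8⌋ = $39,015; SL = ⌊$115,861/6⌋ = $19,310 → take DB $39,015. Book value $117,046.
Year 4: DB = ⌊$117,046 × 200%/8⌋ = $29,261; SL = ⌊$76,846/5⌋ = $15,369 → take DB $29,261. Book value $87,785.
Year 5: DB = ⌊$87,785 × 200%/8⌋ = $21,946; SL = ⌊$47,585/4⌋ = $11,896 → take DB $21,946. Book value $65,839.
Year 6: DB = ⌊$65,839 × 200%/8⌋ = $16,459; SL = ⌊$25,639/3⌋ = $8,546 → take DB $16,459. Book value $49,380.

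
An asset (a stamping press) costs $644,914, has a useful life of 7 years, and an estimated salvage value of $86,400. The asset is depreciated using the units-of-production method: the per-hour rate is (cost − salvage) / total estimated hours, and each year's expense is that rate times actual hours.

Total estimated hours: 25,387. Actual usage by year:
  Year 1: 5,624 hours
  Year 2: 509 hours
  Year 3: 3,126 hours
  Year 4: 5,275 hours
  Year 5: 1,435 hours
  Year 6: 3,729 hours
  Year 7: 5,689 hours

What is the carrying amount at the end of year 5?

Depreciable base = $644,914 − $86,400 = $558,514.
Rate = $558,514 / 25,387 hours = $22 per hour.
Year 1: 5,624 × $22 = $123,728. Book value $521,186.
Year 2: 509 × $22 = $11,198. Book value $509,988.
Year 3: 3,126 × $22 = $68,772. Book value $441,216.
Year 4: 5,275 × $22 = $116,050. Book value $325,166.
Year 5: 1,435 × $22 = $31,570. Book value $293,596.

$293,596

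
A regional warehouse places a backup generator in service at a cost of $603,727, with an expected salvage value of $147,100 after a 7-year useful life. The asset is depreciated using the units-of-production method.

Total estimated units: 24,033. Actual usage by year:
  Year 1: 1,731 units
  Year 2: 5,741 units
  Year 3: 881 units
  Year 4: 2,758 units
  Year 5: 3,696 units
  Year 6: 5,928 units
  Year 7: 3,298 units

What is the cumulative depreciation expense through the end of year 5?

Depreciable base = $603,727 − $147,100 = $456,627.
Rate = $456,627 / 24,033 units = $19 per unit.
Year 1: 1,731 × $19 = $32,889. Book value $570,838.
Year 2: 5,741 × $19 = $109,079. Book value $461,759.
Year 3: 881 × $19 = $16,739. Book value $445,020.
Year 4: 2,758 × $19 = $52,402. Book value $392,618.
Year 5: 3,696 × $19 = $70,224. Book value $322,394.
Accumulated through year 5 = $603,727 − $322,394 = $281,333.

$281,333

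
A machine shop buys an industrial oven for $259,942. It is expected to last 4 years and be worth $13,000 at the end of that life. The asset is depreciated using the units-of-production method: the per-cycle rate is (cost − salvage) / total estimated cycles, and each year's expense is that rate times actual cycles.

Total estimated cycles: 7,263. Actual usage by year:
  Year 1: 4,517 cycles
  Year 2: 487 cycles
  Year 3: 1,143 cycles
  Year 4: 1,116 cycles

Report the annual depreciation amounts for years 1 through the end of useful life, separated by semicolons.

$153,578; $16,558; $38,862; $37,944

Depreciable base = $259,942 − $13,000 = $246,942.
Rate = $246,942 / 7,263 cycles = $34 per cycle.
Year 1: 4,517 × $34 = $153,578. Book value $106,364.
Year 2: 487 × $34 = $16,558. Book value $89,806.
Year 3: 1,143 × $34 = $38,862. Book value $50,944.
Year 4: 1,116 × $34 = $37,944. Book value $13,000.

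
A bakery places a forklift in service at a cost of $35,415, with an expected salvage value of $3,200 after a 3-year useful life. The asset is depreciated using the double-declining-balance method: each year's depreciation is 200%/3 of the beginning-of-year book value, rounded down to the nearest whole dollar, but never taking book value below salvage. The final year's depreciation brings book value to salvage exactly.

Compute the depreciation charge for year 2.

$7,870

Depreciable base = $35,415 − $3,200 = $32,215.
Year 1: ⌊$35,415 × 200%/3⌋ = $23,610. Book value $11,805.
Year 2: ⌊$11,805 × 200%/3⌋ = $7,870. Book value $3,935.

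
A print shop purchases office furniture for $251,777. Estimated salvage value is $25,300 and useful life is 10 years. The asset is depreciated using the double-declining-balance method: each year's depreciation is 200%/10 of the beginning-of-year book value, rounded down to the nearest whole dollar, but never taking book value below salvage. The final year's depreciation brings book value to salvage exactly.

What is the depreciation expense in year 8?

Depreciable base = $251,777 − $25,300 = $226,477.
Year 1: ⌊$251,777 × 200%/10⌋ = $50,355. Book value $201,422.
Year 2: ⌊$201,422 × 200%/10⌋ = $40,284. Book value $161,138.
Year 3: ⌊$161,138 × 200%/10⌋ = $32,227. Book value $128,911.
Year 4: ⌊$128,911 × 200%/10⌋ = $25,782. Book value $103,129.
Year 5: ⌊$103,129 × 200%/10⌋ = $20,625. Book value $82,504.
Year 6: ⌊$82,504 × 200%/10⌋ = $16,500. Book value $66,004.
Year 7: ⌊$66,004 × 200%/10⌋ = $13,200. Book value $52,804.
Year 8: ⌊$52,804 × 200%/10⌋ = $10,560. Book value $42,244.

$10,560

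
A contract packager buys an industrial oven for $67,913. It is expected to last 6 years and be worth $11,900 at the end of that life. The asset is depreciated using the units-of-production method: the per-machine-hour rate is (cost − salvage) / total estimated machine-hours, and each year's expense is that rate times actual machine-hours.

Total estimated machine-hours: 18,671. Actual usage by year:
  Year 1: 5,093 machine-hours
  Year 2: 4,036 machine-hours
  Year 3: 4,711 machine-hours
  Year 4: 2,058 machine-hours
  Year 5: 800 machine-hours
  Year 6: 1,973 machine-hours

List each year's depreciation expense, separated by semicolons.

$15,279; $12,108; $14,133; $6,174; $2,400; $5,919

Depreciable base = $67,913 − $11,900 = $56,013.
Rate = $56,013 / 18,671 machine-hours = $3 per machine-hour.
Year 1: 5,093 × $3 = $15,279. Book value $52,634.
Year 2: 4,036 × $3 = $12,108. Book value $40,526.
Year 3: 4,711 × $3 = $14,133. Book value $26,393.
Year 4: 2,058 × $3 = $6,174. Book value $20,219.
Year 5: 800 × $3 = $2,400. Book value $17,819.
Year 6: 1,973 × $3 = $5,919. Book value $11,900.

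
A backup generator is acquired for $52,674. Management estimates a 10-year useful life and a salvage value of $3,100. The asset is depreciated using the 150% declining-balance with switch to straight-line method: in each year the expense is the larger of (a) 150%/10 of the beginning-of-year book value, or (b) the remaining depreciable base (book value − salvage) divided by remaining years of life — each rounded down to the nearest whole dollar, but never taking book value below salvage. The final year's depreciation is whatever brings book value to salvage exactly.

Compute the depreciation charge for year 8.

$4,055

Depreciable base = $52,674 − $3,100 = $49,574.
Year 1: DB = ⌊$52,674 × 150%/10⌋ = $7,901; SL = ⌊$49,574/10⌋ = $4,957 → take DB $7,901. Book value $44,773.
Year 2: DB = ⌊$44,773 × 150%/10⌋ = $6,715; SL = ⌊$41,673/9⌋ = $4,630 → take DB $6,715. Book value $38,058.
Year 3: DB = ⌊$38,058 × 150%/10⌋ = $5,708; SL = ⌊$34,958/8⌋ = $4,369 → take DB $5,708. Book value $32,350.
Year 4: DB = ⌊$32,350 × 150%/10⌋ = $4,852; SL = ⌊$29,250/7⌋ = $4,178 → take DB $4,852. Book value $27,498.
Year 5: DB = ⌊$27,498 × 150%/10⌋ = $4,124; SL = ⌊$24,398/6⌋ = $4,066 → take DB $4,124. Book value $23,374.
Year 6: DB = ⌊$23,374 × 150%/10⌋ = $3,506; SL = ⌊$20,274/5⌋ = $4,054 → take SL $4,054. Book value $19,320.
Year 7: DB = ⌊$19,320 × 150%/10⌋ = $2,898; SL = ⌊$16,220/4⌋ = $4,055 → take SL $4,055. Book value $15,265.
Year 8: DB = ⌊$15,265 × 150%/10⌋ = $2,289; SL = ⌊$12,165/3⌋ = $4,055 → take SL $4,055. Book value $11,210.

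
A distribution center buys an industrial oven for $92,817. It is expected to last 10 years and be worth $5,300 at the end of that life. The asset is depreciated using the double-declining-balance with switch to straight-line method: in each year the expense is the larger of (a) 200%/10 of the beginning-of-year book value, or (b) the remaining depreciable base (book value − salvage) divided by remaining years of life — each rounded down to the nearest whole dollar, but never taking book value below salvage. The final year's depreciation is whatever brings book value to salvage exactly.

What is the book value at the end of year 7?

Depreciable base = $92,817 − $5,300 = $87,517.
Year 1: DB = ⌊$92,817 × 200%/10⌋ = $18,563; SL = ⌊$87,517/10⌋ = $8,751 → take DB $18,563. Book value $74,254.
Year 2: DB = ⌊$74,254 × 200%/10⌋ = $14,850; SL = ⌊$68,954/9⌋ = $7,661 → take DB $14,850. Book value $59,404.
Year 3: DB = ⌊$59,404 × 200%/10⌋ = $11,880; SL = ⌊$54,104/8⌋ = $6,763 → take DB $11,880. Book value $47,524.
Year 4: DB = ⌊$47,524 × 200%/10⌋ = $9,504; SL = ⌊$42,224/7⌋ = $6,032 → take DB $9,504. Book value $38,020.
Year 5: DB = ⌊$38,020 × 200%/10⌋ = $7,604; SL = ⌊$32,720/6⌋ = $5,453 → take DB $7,604. Book value $30,416.
Year 6: DB = ⌊$30,416 × 200%/10⌋ = $6,083; SL = ⌊$25,116/5⌋ = $5,023 → take DB $6,083. Book value $24,333.
Year 7: DB = ⌊$24,333 × 200%/10⌋ = $4,866; SL = ⌊$19,033/4⌋ = $4,758 → take DB $4,866. Book value $19,467.

$19,467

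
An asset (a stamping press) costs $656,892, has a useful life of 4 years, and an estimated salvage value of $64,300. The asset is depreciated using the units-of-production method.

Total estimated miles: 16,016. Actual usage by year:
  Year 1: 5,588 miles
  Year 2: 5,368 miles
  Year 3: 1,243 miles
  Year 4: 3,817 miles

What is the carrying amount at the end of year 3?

Depreciable base = $656,892 − $64,300 = $592,592.
Rate = $592,592 / 16,016 miles = $37 per mile.
Year 1: 5,588 × $37 = $206,756. Book value $450,136.
Year 2: 5,368 × $37 = $198,616. Book value $251,520.
Year 3: 1,243 × $37 = $45,991. Book value $205,529.

$205,529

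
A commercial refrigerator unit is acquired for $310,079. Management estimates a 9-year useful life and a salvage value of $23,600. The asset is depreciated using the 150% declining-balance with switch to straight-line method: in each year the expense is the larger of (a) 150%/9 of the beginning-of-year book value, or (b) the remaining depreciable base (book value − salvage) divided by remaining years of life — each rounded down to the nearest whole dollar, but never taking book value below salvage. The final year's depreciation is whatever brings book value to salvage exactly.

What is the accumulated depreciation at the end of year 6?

Depreciable base = $310,079 − $23,600 = $286,479.
Year 1: DB = ⌊$310,079 × 150%/9⌋ = $51,679; SL = ⌊$286,479/9⌋ = $31,831 → take DB $51,679. Book value $258,400.
Year 2: DB = ⌊$258,400 × 150%/9⌋ = $43,066; SL = ⌊$234,800/8⌋ = $29,350 → take DB $43,066. Book value $215,334.
Year 3: DB = ⌊$215,334 × 150%/9⌋ = $35,889; SL = ⌊$191,734/7⌋ = $27,390 → take DB $35,889. Book value $179,445.
Year 4: DB = ⌊$179,445 × 150%/9⌋ = $29,907; SL = ⌊$155,845/6⌋ = $25,974 → take DB $29,907. Book value $149,538.
Year 5: DB = ⌊$149,538 × 150%/9⌋ = $24,923; SL = ⌊$125,938/5⌋ = $25,187 → take SL $25,187. Book value $124,351.
Year 6: DB = ⌊$124,351 × 150%/9⌋ = $20,725; SL = ⌊$100,751/4⌋ = $25,187 → take SL $25,187. Book value $99,164.
Accumulated through year 6 = $310,079 − $99,164 = $210,915.

$210,915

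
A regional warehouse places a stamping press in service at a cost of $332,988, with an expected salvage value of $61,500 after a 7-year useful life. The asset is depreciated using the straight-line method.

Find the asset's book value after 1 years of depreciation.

$294,204

Depreciable base = $332,988 − $61,500 = $271,488.
Annual expense = $271,488 / 7 = $38,784.
End of year 1: book value $294,204.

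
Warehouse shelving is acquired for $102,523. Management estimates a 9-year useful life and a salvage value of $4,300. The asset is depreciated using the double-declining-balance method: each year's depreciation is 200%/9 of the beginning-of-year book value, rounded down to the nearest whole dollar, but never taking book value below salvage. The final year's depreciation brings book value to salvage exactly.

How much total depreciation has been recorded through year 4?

$65,003

Depreciable base = $102,523 − $4,300 = $98,223.
Year 1: ⌊$102,523 × 200%/9⌋ = $22,782. Book value $79,741.
Year 2: ⌊$79,741 × 200%/9⌋ = $17,720. Book value $62,021.
Year 3: ⌊$62,021 × 200%/9⌋ = $13,782. Book value $48,239.
Year 4: ⌊$48,239 × 200%/9⌋ = $10,719. Book value $37,520.
Accumulated through year 4 = $102,523 − $37,520 = $65,003.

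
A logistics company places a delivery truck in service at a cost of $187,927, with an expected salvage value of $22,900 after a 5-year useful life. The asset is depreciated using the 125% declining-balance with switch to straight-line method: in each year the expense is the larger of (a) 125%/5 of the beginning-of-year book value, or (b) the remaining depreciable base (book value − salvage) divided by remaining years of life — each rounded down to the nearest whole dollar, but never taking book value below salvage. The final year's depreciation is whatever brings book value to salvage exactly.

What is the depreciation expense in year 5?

$27,604

Depreciable base = $187,927 − $22,900 = $165,027.
Year 1: DB = ⌊$187,927 × 125%/5⌋ = $46,981; SL = ⌊$165,027/5⌋ = $33,005 → take DB $46,981. Book value $140,946.
Year 2: DB = ⌊$140,946 × 125%/5⌋ = $35,236; SL = ⌊$118,046/4⌋ = $29,511 → take DB $35,236. Book value $105,710.
Year 3: DB = ⌊$105,710 × 125%/5⌋ = $26,427; SL = ⌊$82,810/3⌋ = $27,603 → take SL $27,603. Book value $78,107.
Year 4: DB = ⌊$78,107 × 125%/5⌋ = $19,526; SL = ⌊$55,207/2⌋ = $27,603 → take SL $27,603. Book value $50,504.
Year 5 (final): $50,504 − $22,900 = $27,604. Book value $22,900.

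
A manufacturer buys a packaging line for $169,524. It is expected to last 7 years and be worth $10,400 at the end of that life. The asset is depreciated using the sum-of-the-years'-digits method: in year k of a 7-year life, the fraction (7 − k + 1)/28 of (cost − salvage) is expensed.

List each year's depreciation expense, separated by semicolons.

$39,781; $34,098; $28,415; $22,732; $17,049; $11,366; $5,683

Depreciable base = $169,524 − $10,400 = $159,124.
Sum of the years' digits = 7+6+5+4+3+2+1 = 28.
Year 1: $159,124 × 7/28 = $39,781. Book value $129,743.
Year 2: $159,124 × 6/28 = $34,098. Book value $95,645.
Year 3: $159,124 × 5/28 = $28,415. Book value $67,230.
Year 4: $159,124 × 4/28 = $22,732. Book value $44,498.
Year 5: $159,124 × 3/28 = $17,049. Book value $27,449.
Year 6: $159,124 × 2/28 = $11,366. Book value $16,083.
Year 7: $159,124 × 1/28 = $5,683. Book value $10,400.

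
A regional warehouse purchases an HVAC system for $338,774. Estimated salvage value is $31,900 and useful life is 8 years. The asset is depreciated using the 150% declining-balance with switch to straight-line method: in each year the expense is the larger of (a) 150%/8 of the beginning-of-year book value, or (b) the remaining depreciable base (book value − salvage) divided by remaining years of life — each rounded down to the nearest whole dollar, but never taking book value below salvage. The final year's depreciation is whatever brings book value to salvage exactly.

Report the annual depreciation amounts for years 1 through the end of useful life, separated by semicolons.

$63,520; $51,610; $41,933; $34,070; $28,935; $28,935; $28,935; $28,936

Depreciable base = $338,774 − $31,900 = $306,874.
Year 1: DB = ⌊$338,774 × 150%/8⌋ = $63,520; SL = ⌊$306,874/8⌋ = $38,359 → take DB $63,520. Book value $275,254.
Year 2: DB = ⌊$275,254 × 150%/8⌋ = $51,610; SL = ⌊$243,354/7⌋ = $34,764 → take DB $51,610. Book value $223,644.
Year 3: DB = ⌊$223,644 × 150%/8⌋ = $41,933; SL = ⌊$191,744/6⌋ = $31,957 → take DB $41,933. Book value $181,711.
Year 4: DB = ⌊$181,711 × 150%/8⌋ = $34,070; SL = ⌊$149,811/5⌋ = $29,962 → take DB $34,070. Book value $147,641.
Year 5: DB = ⌊$147,641 × 150%/8⌋ = $27,682; SL = ⌊$115,741/4⌋ = $28,935 → take SL $28,935. Book value $118,706.
Year 6: DB = ⌊$118,706 × 150%/8⌋ = $22,257; SL = ⌊$86,806/3⌋ = $28,935 → take SL $28,935. Book value $89,771.
Year 7: DB = ⌊$89,771 × 150%/8⌋ = $16,832; SL = ⌊$57,871/2⌋ = $28,935 → take SL $28,935. Book value $60,836.
Year 8 (final): $60,836 − $31,900 = $28,936. Book value $31,900.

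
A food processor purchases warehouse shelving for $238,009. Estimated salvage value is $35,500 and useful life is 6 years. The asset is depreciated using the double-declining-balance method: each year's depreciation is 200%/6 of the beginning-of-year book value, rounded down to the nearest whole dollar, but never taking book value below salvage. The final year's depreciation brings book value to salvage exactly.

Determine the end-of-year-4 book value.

Depreciable base = $238,009 − $35,500 = $202,509.
Year 1: ⌊$238,009 × 200%/6⌋ = $79,336. Book value $158,673.
Year 2: ⌊$158,673 × 200%/6⌋ = $52,891. Book value $105,782.
Year 3: ⌊$105,782 × 200%/6⌋ = $35,260. Book value $70,522.
Year 4: ⌊$70,522 × 200%/6⌋ = $23,507. Book value $47,015.

$47,015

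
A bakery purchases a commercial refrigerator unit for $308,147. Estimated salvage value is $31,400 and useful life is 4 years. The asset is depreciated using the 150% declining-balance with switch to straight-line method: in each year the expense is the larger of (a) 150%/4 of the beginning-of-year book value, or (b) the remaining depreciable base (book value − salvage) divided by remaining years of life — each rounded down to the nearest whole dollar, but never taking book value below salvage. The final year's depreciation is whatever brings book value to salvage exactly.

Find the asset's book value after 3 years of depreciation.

Depreciable base = $308,147 − $31,400 = $276,747.
Year 1: DB = ⌊$308,147 × 150%/4⌋ = $115,555; SL = ⌊$276,747/4⌋ = $69,186 → take DB $115,555. Book value $192,592.
Year 2: DB = ⌊$192,592 × 150%/4⌋ = $72,222; SL = ⌊$161,192/3⌋ = $53,730 → take DB $72,222. Book value $120,370.
Year 3: DB = ⌊$120,370 × 150%/4⌋ = $45,138; SL = ⌊$88,970/2⌋ = $44,485 → take DB $45,138. Book value $75,232.

$75,232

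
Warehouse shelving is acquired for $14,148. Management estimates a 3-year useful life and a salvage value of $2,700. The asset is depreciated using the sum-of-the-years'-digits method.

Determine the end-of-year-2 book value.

$4,608

Depreciable base = $14,148 − $2,700 = $11,448.
Sum of the years' digits = 3+2+1 = 6.
Year 1: $11,448 × 3/6 = $5,724. Book value $8,424.
Year 2: $11,448 × 2/6 = $3,816. Book value $4,608.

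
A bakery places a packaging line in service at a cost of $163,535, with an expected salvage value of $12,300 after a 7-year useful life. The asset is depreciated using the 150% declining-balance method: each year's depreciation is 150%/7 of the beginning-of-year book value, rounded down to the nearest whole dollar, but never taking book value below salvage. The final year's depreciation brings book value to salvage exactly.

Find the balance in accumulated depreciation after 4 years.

$101,208

Depreciable base = $163,535 − $12,300 = $151,235.
Year 1: ⌊$163,535 × 150%/7⌋ = $35,043. Book value $128,492.
Year 2: ⌊$128,492 × 150%/7⌋ = $27,534. Book value $100,958.
Year 3: ⌊$100,958 × 150%/7⌋ = $21,633. Book value $79,325.
Year 4: ⌊$79,325 × 150%/7⌋ = $16,998. Book value $62,327.
Accumulated through year 4 = $163,535 − $62,327 = $101,208.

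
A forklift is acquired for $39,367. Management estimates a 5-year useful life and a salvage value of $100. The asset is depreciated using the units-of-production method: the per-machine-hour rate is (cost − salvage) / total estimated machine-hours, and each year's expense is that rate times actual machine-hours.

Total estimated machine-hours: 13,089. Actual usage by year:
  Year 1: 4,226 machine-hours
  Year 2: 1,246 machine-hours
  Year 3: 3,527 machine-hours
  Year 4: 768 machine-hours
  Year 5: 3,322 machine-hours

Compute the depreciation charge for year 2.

$3,738

Depreciable base = $39,367 − $100 = $39,267.
Rate = $39,267 / 13,089 machine-hours = $3 per machine-hour.
Year 1: 4,226 × $3 = $12,678. Book value $26,689.
Year 2: 1,246 × $3 = $3,738. Book value $22,951.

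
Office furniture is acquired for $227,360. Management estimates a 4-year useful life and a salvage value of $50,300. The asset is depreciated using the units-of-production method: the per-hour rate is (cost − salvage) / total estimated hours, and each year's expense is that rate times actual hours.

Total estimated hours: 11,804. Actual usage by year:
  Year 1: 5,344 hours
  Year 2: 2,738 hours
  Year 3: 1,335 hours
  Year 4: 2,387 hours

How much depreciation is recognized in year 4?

$35,805

Depreciable base = $227,360 − $50,300 = $177,060.
Rate = $177,060 / 11,804 hours = $15 per hour.
Year 1: 5,344 × $15 = $80,160. Book value $147,200.
Year 2: 2,738 × $15 = $41,070. Book value $106,130.
Year 3: 1,335 × $15 = $20,025. Book value $86,105.
Year 4: 2,387 × $15 = $35,805. Book value $50,300.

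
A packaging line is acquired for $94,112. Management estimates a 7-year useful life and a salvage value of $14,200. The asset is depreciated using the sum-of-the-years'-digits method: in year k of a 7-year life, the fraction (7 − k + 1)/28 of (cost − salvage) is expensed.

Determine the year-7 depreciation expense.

$2,854

Depreciable base = $94,112 − $14,200 = $79,912.
Sum of the years' digits = 7+6+5+4+3+2+1 = 28.
Year 1: $79,912 × 7/28 = $19,978. Book value $74,134.
Year 2: $79,912 × 6/28 = $17,124. Book value $57,010.
Year 3: $79,912 × 5/28 = $14,270. Book value $42,740.
Year 4: $79,912 × 4/28 = $11,416. Book value $31,324.
Year 5: $79,912 × 3/28 = $8,562. Book value $22,762.
Year 6: $79,912 × 2/28 = $5,708. Book value $17,054.
Year 7: $79,912 × 1/28 = $2,854. Book value $14,200.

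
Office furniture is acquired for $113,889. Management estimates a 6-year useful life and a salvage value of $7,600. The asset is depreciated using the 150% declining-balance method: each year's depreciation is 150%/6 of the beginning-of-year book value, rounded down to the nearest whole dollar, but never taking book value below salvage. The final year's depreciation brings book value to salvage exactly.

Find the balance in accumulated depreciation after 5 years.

Depreciable base = $113,889 − $7,600 = $106,289.
Year 1: ⌊$113,889 × 150%/6⌋ = $28,472. Book value $85,417.
Year 2: ⌊$85,417 × 150%/6⌋ = $21,354. Book value $64,063.
Year 3: ⌊$64,063 × 150%/6⌋ = $16,015. Book value $48,048.
Year 4: ⌊$48,048 × 150%/6⌋ = $12,012. Book value $36,036.
Year 5: ⌊$36,036 × 150%/6⌋ = $9,009. Book value $27,027.
Accumulated through year 5 = $113,889 − $27,027 = $86,862.

$86,862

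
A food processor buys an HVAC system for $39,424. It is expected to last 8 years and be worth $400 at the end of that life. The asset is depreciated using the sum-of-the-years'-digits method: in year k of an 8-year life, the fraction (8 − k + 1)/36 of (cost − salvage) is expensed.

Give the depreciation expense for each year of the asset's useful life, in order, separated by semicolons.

Depreciable base = $39,424 − $400 = $39,024.
Sum of the years' digits = 8+7+6+5+4+3+2+1 = 36.
Year 1: $39,024 × 8/36 = $8,672. Book value $30,752.
Year 2: $39,024 × 7/36 = $7,588. Book value $23,164.
Year 3: $39,024 × 6/36 = $6,504. Book value $16,660.
Year 4: $39,024 × 5/36 = $5,420. Book value $11,240.
Year 5: $39,024 × 4/36 = $4,336. Book value $6,904.
Year 6: $39,024 × 3/36 = $3,252. Book value $3,652.
Year 7: $39,024 × 2/36 = $2,168. Book value $1,484.
Year 8: $39,024 × 1/36 = $1,084. Book value $400.

$8,672; $7,588; $6,504; $5,420; $4,336; $3,252; $2,168; $1,084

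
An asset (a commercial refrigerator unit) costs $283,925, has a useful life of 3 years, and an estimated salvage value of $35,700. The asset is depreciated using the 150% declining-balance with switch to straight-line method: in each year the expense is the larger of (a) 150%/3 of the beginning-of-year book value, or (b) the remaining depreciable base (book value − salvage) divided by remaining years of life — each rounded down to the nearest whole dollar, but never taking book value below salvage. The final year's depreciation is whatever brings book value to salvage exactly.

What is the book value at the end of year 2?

Depreciable base = $283,925 − $35,700 = $248,225.
Year 1: DB = ⌊$283,925 × 150%/3⌋ = $141,962; SL = ⌊$248,225/3⌋ = $82,741 → take DB $141,962. Book value $141,963.
Year 2: DB = ⌊$141,963 × 150%/3⌋ = $70,981; SL = ⌊$106,263/2⌋ = $53,131 → take DB $70,981. Book value $70,982.

$70,982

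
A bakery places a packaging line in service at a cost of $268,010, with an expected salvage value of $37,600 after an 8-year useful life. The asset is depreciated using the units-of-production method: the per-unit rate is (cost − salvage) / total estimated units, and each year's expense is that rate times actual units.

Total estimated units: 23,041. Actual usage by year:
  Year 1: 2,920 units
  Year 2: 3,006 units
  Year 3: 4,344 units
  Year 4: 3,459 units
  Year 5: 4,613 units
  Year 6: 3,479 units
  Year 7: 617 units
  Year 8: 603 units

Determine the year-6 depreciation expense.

$34,790

Depreciable base = $268,010 − $37,600 = $230,410.
Rate = $230,410 / 23,041 units = $10 per unit.
Year 1: 2,920 × $10 = $29,200. Book value $238,810.
Year 2: 3,006 × $10 = $30,060. Book value $208,750.
Year 3: 4,344 × $10 = $43,440. Book value $165,310.
Year 4: 3,459 × $10 = $34,590. Book value $130,720.
Year 5: 4,613 × $10 = $46,130. Book value $84,590.
Year 6: 3,479 × $10 = $34,790. Book value $49,800.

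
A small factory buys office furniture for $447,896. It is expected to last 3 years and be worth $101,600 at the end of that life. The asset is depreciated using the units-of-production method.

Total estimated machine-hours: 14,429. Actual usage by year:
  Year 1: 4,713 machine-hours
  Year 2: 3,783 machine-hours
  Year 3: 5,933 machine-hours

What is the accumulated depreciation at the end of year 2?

$203,904

Depreciable base = $447,896 − $101,600 = $346,296.
Rate = $346,296 / 14,429 machine-hours = $24 per machine-hour.
Year 1: 4,713 × $24 = $113,112. Book value $334,784.
Year 2: 3,783 × $24 = $90,792. Book value $243,992.
Accumulated through year 2 = $447,896 − $243,992 = $203,904.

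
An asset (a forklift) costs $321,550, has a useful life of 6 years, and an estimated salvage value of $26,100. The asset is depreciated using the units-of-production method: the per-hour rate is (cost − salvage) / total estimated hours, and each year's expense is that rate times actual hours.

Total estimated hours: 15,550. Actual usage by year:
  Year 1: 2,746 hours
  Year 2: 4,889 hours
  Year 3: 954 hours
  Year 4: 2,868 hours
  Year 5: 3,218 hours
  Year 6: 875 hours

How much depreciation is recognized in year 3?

$18,126

Depreciable base = $321,550 − $26,100 = $295,450.
Rate = $295,450 / 15,550 hours = $19 per hour.
Year 1: 2,746 × $19 = $52,174. Book value $269,376.
Year 2: 4,889 × $19 = $92,891. Book value $176,485.
Year 3: 954 × $19 = $18,126. Book value $158,359.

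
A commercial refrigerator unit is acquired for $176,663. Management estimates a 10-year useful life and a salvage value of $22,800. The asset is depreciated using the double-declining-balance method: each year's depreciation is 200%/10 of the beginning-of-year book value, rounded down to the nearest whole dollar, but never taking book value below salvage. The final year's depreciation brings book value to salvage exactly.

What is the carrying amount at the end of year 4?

$72,362

Depreciable base = $176,663 − $22,800 = $153,863.
Year 1: ⌊$176,663 × 200%/10⌋ = $35,332. Book value $141,331.
Year 2: ⌊$141,331 × 200%/10⌋ = $28,266. Book value $113,065.
Year 3: ⌊$113,065 × 200%/10⌋ = $22,613. Book value $90,452.
Year 4: ⌊$90,452 × 200%/10⌋ = $18,090. Book value $72,362.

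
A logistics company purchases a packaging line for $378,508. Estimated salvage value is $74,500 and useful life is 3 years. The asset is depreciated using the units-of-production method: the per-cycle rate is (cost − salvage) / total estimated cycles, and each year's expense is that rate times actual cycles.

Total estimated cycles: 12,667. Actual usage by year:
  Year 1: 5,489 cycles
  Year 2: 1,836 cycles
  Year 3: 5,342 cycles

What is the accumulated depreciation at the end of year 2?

Depreciable base = $378,508 − $74,500 = $304,008.
Rate = $304,008 / 12,667 cycles = $24 per cycle.
Year 1: 5,489 × $24 = $131,736. Book value $246,772.
Year 2: 1,836 × $24 = $44,064. Book value $202,708.
Accumulated through year 2 = $378,508 − $202,708 = $175,800.

$175,800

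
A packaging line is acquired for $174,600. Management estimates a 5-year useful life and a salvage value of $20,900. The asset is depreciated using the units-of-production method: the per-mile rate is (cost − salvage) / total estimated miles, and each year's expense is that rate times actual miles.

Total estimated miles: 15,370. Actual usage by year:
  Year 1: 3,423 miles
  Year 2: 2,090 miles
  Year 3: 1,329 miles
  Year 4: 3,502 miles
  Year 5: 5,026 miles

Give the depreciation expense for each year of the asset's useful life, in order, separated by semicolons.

Depreciable base = $174,600 − $20,900 = $153,700.
Rate = $153,700 / 15,370 miles = $10 per mile.
Year 1: 3,423 × $10 = $34,230. Book value $140,370.
Year 2: 2,090 × $10 = $20,900. Book value $119,470.
Year 3: 1,329 × $10 = $13,290. Book value $106,180.
Year 4: 3,502 × $10 = $35,020. Book value $71,160.
Year 5: 5,026 × $10 = $50,260. Book value $20,900.

$34,230; $20,900; $13,290; $35,020; $50,260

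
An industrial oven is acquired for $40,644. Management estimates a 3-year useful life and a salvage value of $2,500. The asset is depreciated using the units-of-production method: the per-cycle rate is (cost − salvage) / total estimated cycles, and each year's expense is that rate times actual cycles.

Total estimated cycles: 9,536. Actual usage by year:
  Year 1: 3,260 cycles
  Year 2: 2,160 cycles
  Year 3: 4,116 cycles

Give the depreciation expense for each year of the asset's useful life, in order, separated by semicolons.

$13,040; $8,640; $16,464

Depreciable base = $40,644 − $2,500 = $38,144.
Rate = $38,144 / 9,536 cycles = $4 per cycle.
Year 1: 3,260 × $4 = $13,040. Book value $27,604.
Year 2: 2,160 × $4 = $8,640. Book value $18,964.
Year 3: 4,116 × $4 = $16,464. Book value $2,500.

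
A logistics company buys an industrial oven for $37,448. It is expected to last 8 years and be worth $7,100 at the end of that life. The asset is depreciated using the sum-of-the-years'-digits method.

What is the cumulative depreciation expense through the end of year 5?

Depreciable base = $37,448 − $7,100 = $30,348.
Sum of the years' digits = 8+7+6+5+4+3+2+1 = 36.
Year 1: $30,348 × 8/36 = $6,744. Book value $30,704.
Year 2: $30,348 × 7/36 = $5,901. Book value $24,803.
Year 3: $30,348 × 6/36 = $5,058. Book value $19,745.
Year 4: $30,348 × 5/36 = $4,215. Book value $15,530.
Year 5: $30,348 × 4/36 = $3,372. Book value $12,158.
Accumulated through year 5 = $37,448 − $12,158 = $25,290.

$25,290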